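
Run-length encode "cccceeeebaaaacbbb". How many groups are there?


Input: cccceeeebaaaacbbb
Scanning for consecutive runs:
  Group 1: 'c' x 4 (positions 0-3)
  Group 2: 'e' x 4 (positions 4-7)
  Group 3: 'b' x 1 (positions 8-8)
  Group 4: 'a' x 4 (positions 9-12)
  Group 5: 'c' x 1 (positions 13-13)
  Group 6: 'b' x 3 (positions 14-16)
Total groups: 6

6


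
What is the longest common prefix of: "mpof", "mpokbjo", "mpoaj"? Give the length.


Words: mpof, mpokbjo, mpoaj
  Position 0: all 'm' => match
  Position 1: all 'p' => match
  Position 2: all 'o' => match
  Position 3: ('f', 'k', 'a') => mismatch, stop
LCP = "mpo" (length 3)

3


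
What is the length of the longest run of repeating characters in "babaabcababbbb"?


Input: "babaabcababbbb"
Scanning for longest run:
  Position 1 ('a'): new char, reset run to 1
  Position 2 ('b'): new char, reset run to 1
  Position 3 ('a'): new char, reset run to 1
  Position 4 ('a'): continues run of 'a', length=2
  Position 5 ('b'): new char, reset run to 1
  Position 6 ('c'): new char, reset run to 1
  Position 7 ('a'): new char, reset run to 1
  Position 8 ('b'): new char, reset run to 1
  Position 9 ('a'): new char, reset run to 1
  Position 10 ('b'): new char, reset run to 1
  Position 11 ('b'): continues run of 'b', length=2
  Position 12 ('b'): continues run of 'b', length=3
  Position 13 ('b'): continues run of 'b', length=4
Longest run: 'b' with length 4

4


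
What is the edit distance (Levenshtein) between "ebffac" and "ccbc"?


Computing edit distance: "ebffac" -> "ccbc"
DP table:
           c    c    b    c
      0    1    2    3    4
  e   1    1    2    3    4
  b   2    2    2    2    3
  f   3    3    3    3    3
  f   4    4    4    4    4
  a   5    5    5    5    5
  c   6    5    5    6    5
Edit distance = dp[6][4] = 5

5


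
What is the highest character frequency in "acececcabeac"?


Input: acececcabeac
Character counts:
  'a': 3
  'b': 1
  'c': 5
  'e': 3
Maximum frequency: 5

5


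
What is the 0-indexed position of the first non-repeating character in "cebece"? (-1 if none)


Input: cebece
Character frequencies:
  'b': 1
  'c': 2
  'e': 3
Scanning left to right for freq == 1:
  Position 0 ('c'): freq=2, skip
  Position 1 ('e'): freq=3, skip
  Position 2 ('b'): unique! => answer = 2

2


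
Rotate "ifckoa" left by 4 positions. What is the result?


Input: "ifckoa", rotate left by 4
First 4 characters: "ifck"
Remaining characters: "oa"
Concatenate remaining + first: "oa" + "ifck" = "oaifck"

oaifck


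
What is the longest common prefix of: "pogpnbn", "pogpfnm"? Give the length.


Words: pogpnbn, pogpfnm
  Position 0: all 'p' => match
  Position 1: all 'o' => match
  Position 2: all 'g' => match
  Position 3: all 'p' => match
  Position 4: ('n', 'f') => mismatch, stop
LCP = "pogp" (length 4)

4


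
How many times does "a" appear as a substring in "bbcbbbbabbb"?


Searching for "a" in "bbcbbbbabbb"
Scanning each position:
  Position 0: "b" => no
  Position 1: "b" => no
  Position 2: "c" => no
  Position 3: "b" => no
  Position 4: "b" => no
  Position 5: "b" => no
  Position 6: "b" => no
  Position 7: "a" => MATCH
  Position 8: "b" => no
  Position 9: "b" => no
  Position 10: "b" => no
Total occurrences: 1

1


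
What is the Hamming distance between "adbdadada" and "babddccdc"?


Comparing "adbdadada" and "babddccdc" position by position:
  Position 0: 'a' vs 'b' => differ
  Position 1: 'd' vs 'a' => differ
  Position 2: 'b' vs 'b' => same
  Position 3: 'd' vs 'd' => same
  Position 4: 'a' vs 'd' => differ
  Position 5: 'd' vs 'c' => differ
  Position 6: 'a' vs 'c' => differ
  Position 7: 'd' vs 'd' => same
  Position 8: 'a' vs 'c' => differ
Total differences (Hamming distance): 6

6


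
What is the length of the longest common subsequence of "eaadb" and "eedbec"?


LCS of "eaadb" and "eedbec"
DP table:
           e    e    d    b    e    c
      0    0    0    0    0    0    0
  e   0    1    1    1    1    1    1
  a   0    1    1    1    1    1    1
  a   0    1    1    1    1    1    1
  d   0    1    1    2    2    2    2
  b   0    1    1    2    3    3    3
LCS length = dp[5][6] = 3

3


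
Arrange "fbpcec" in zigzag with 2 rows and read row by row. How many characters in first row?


Zigzag "fbpcec" into 2 rows:
Placing characters:
  'f' => row 0
  'b' => row 1
  'p' => row 0
  'c' => row 1
  'e' => row 0
  'c' => row 1
Rows:
  Row 0: "fpe"
  Row 1: "bcc"
First row length: 3

3


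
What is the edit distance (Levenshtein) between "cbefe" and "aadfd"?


Computing edit distance: "cbefe" -> "aadfd"
DP table:
           a    a    d    f    d
      0    1    2    3    4    5
  c   1    1    2    3    4    5
  b   2    2    2    3    4    5
  e   3    3    3    3    4    5
  f   4    4    4    4    3    4
  e   5    5    5    5    4    4
Edit distance = dp[5][5] = 4

4


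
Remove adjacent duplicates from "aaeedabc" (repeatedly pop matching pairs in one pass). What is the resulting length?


Input: aaeedabc
Stack-based adjacent duplicate removal:
  Read 'a': push. Stack: a
  Read 'a': matches stack top 'a' => pop. Stack: (empty)
  Read 'e': push. Stack: e
  Read 'e': matches stack top 'e' => pop. Stack: (empty)
  Read 'd': push. Stack: d
  Read 'a': push. Stack: da
  Read 'b': push. Stack: dab
  Read 'c': push. Stack: dabc
Final stack: "dabc" (length 4)

4


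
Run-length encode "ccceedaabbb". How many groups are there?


Input: ccceedaabbb
Scanning for consecutive runs:
  Group 1: 'c' x 3 (positions 0-2)
  Group 2: 'e' x 2 (positions 3-4)
  Group 3: 'd' x 1 (positions 5-5)
  Group 4: 'a' x 2 (positions 6-7)
  Group 5: 'b' x 3 (positions 8-10)
Total groups: 5

5


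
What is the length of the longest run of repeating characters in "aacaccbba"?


Input: "aacaccbba"
Scanning for longest run:
  Position 1 ('a'): continues run of 'a', length=2
  Position 2 ('c'): new char, reset run to 1
  Position 3 ('a'): new char, reset run to 1
  Position 4 ('c'): new char, reset run to 1
  Position 5 ('c'): continues run of 'c', length=2
  Position 6 ('b'): new char, reset run to 1
  Position 7 ('b'): continues run of 'b', length=2
  Position 8 ('a'): new char, reset run to 1
Longest run: 'a' with length 2

2


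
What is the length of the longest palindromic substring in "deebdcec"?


Input: "deebdcec"
Checking substrings for palindromes:
  [5:8] "cec" (len 3) => palindrome
  [1:3] "ee" (len 2) => palindrome
Longest palindromic substring: "cec" with length 3

3


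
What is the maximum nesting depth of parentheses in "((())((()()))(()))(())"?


Input: "((())((()()))(()))(())"
Tracking depth:
  Position 0 '(': depth becomes 1
  Position 1 '(': depth becomes 2
  Position 2 '(': depth becomes 3
  Position 3 ')': depth becomes 2
  Position 4 ')': depth becomes 1
  Position 5 '(': depth becomes 2
  Position 6 '(': depth becomes 3
  Position 7 '(': depth becomes 4
  Position 8 ')': depth becomes 3
  Position 9 '(': depth becomes 4
  Position 10 ')': depth becomes 3
  Position 11 ')': depth becomes 2
  Position 12 ')': depth becomes 1
  Position 13 '(': depth becomes 2
  Position 14 '(': depth becomes 3
  Position 15 ')': depth becomes 2
  Position 16 ')': depth becomes 1
  Position 17 ')': depth becomes 0
  Position 18 '(': depth becomes 1
  Position 19 '(': depth becomes 2
  Position 20 ')': depth becomes 1
  Position 21 ')': depth becomes 0
Maximum depth reached: 4

4


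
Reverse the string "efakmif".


Input: efakmif
Reading characters right to left:
  Position 6: 'f'
  Position 5: 'i'
  Position 4: 'm'
  Position 3: 'k'
  Position 2: 'a'
  Position 1: 'f'
  Position 0: 'e'
Reversed: fimkafe

fimkafe


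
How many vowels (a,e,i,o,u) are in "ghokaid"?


Input: ghokaid
Checking each character:
  'g' at position 0: consonant
  'h' at position 1: consonant
  'o' at position 2: vowel (running total: 1)
  'k' at position 3: consonant
  'a' at position 4: vowel (running total: 2)
  'i' at position 5: vowel (running total: 3)
  'd' at position 6: consonant
Total vowels: 3

3


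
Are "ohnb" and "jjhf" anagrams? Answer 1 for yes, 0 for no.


Strings: "ohnb", "jjhf"
Sorted first:  bhno
Sorted second: fhjj
Differ at position 0: 'b' vs 'f' => not anagrams

0


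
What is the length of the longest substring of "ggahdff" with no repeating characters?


Input: "ggahdff"
Sliding window (track last position of each char):
  Position 0 ('g'): window [0,0] length 1 -- new best
  Position 1 ('g'): repeat (last at 0), move window start to 1
  Position 1 ('g'): window [1,1] length 1
  Position 2 ('a'): window [1,2] length 2 -- new best
  Position 3 ('h'): window [1,3] length 3 -- new best
  Position 4 ('d'): window [1,4] length 4 -- new best
  Position 5 ('f'): window [1,5] length 5 -- new best
  Position 6 ('f'): repeat (last at 5), move window start to 6
  Position 6 ('f'): window [6,6] length 1
Longest substring with no repeats: "gahdf" with length 5

5


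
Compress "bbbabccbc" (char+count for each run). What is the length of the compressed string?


Input: bbbabccbc
Runs:
  'b' x 3 => "b3"
  'a' x 1 => "a1"
  'b' x 1 => "b1"
  'c' x 2 => "c2"
  'b' x 1 => "b1"
  'c' x 1 => "c1"
Compressed: "b3a1b1c2b1c1"
Compressed length: 12

12


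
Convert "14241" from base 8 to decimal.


Input: "14241" in base 8
Positional expansion:
  Digit '1' (value 1) x 8^4 = 4096
  Digit '4' (value 4) x 8^3 = 2048
  Digit '2' (value 2) x 8^2 = 128
  Digit '4' (value 4) x 8^1 = 32
  Digit '1' (value 1) x 8^0 = 1
Sum = 6305

6305


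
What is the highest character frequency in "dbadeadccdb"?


Input: dbadeadccdb
Character counts:
  'a': 2
  'b': 2
  'c': 2
  'd': 4
  'e': 1
Maximum frequency: 4

4


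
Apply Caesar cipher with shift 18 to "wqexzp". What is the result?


Caesar cipher: shift "wqexzp" by 18
  'w' (pos 22) + 18 = pos 14 = 'o'
  'q' (pos 16) + 18 = pos 8 = 'i'
  'e' (pos 4) + 18 = pos 22 = 'w'
  'x' (pos 23) + 18 = pos 15 = 'p'
  'z' (pos 25) + 18 = pos 17 = 'r'
  'p' (pos 15) + 18 = pos 7 = 'h'
Result: oiwprh

oiwprh


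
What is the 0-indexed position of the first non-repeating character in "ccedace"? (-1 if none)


Input: ccedace
Character frequencies:
  'a': 1
  'c': 3
  'd': 1
  'e': 2
Scanning left to right for freq == 1:
  Position 0 ('c'): freq=3, skip
  Position 1 ('c'): freq=3, skip
  Position 2 ('e'): freq=2, skip
  Position 3 ('d'): unique! => answer = 3

3


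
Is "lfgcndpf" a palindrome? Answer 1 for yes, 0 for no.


Input: lfgcndpf
Reversed: fpdncgfl
  Compare pos 0 ('l') with pos 7 ('f'): MISMATCH
  Compare pos 1 ('f') with pos 6 ('p'): MISMATCH
  Compare pos 2 ('g') with pos 5 ('d'): MISMATCH
  Compare pos 3 ('c') with pos 4 ('n'): MISMATCH
Result: not a palindrome

0


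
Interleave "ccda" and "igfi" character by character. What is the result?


Interleaving "ccda" and "igfi":
  Position 0: 'c' from first, 'i' from second => "ci"
  Position 1: 'c' from first, 'g' from second => "cg"
  Position 2: 'd' from first, 'f' from second => "df"
  Position 3: 'a' from first, 'i' from second => "ai"
Result: cicgdfai

cicgdfai


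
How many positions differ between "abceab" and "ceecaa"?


Comparing "abceab" and "ceecaa" position by position:
  Position 0: 'a' vs 'c' => DIFFER
  Position 1: 'b' vs 'e' => DIFFER
  Position 2: 'c' vs 'e' => DIFFER
  Position 3: 'e' vs 'c' => DIFFER
  Position 4: 'a' vs 'a' => same
  Position 5: 'b' vs 'a' => DIFFER
Positions that differ: 5

5


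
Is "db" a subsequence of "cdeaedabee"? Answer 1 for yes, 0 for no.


Check if "db" is a subsequence of "cdeaedabee"
Greedy scan:
  Position 0 ('c'): no match needed
  Position 1 ('d'): matches sub[0] = 'd'
  Position 2 ('e'): no match needed
  Position 3 ('a'): no match needed
  Position 4 ('e'): no match needed
  Position 5 ('d'): no match needed
  Position 6 ('a'): no match needed
  Position 7 ('b'): matches sub[1] = 'b'
  Position 8 ('e'): no match needed
  Position 9 ('e'): no match needed
All 2 characters matched => is a subsequence

1


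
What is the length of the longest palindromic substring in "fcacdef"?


Input: "fcacdef"
Checking substrings for palindromes:
  [1:4] "cac" (len 3) => palindrome
Longest palindromic substring: "cac" with length 3

3


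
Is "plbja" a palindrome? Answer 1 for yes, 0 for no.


Input: plbja
Reversed: ajblp
  Compare pos 0 ('p') with pos 4 ('a'): MISMATCH
  Compare pos 1 ('l') with pos 3 ('j'): MISMATCH
Result: not a palindrome

0


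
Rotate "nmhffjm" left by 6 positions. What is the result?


Input: "nmhffjm", rotate left by 6
First 6 characters: "nmhffj"
Remaining characters: "m"
Concatenate remaining + first: "m" + "nmhffj" = "mnmhffj"

mnmhffj


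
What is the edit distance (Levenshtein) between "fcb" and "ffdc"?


Computing edit distance: "fcb" -> "ffdc"
DP table:
           f    f    d    c
      0    1    2    3    4
  f   1    0    1    2    3
  c   2    1    1    2    2
  b   3    2    2    2    3
Edit distance = dp[3][4] = 3

3


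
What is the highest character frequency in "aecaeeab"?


Input: aecaeeab
Character counts:
  'a': 3
  'b': 1
  'c': 1
  'e': 3
Maximum frequency: 3

3


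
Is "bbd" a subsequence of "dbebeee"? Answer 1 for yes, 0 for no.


Check if "bbd" is a subsequence of "dbebeee"
Greedy scan:
  Position 0 ('d'): no match needed
  Position 1 ('b'): matches sub[0] = 'b'
  Position 2 ('e'): no match needed
  Position 3 ('b'): matches sub[1] = 'b'
  Position 4 ('e'): no match needed
  Position 5 ('e'): no match needed
  Position 6 ('e'): no match needed
Only matched 2/3 characters => not a subsequence

0


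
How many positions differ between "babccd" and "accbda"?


Comparing "babccd" and "accbda" position by position:
  Position 0: 'b' vs 'a' => DIFFER
  Position 1: 'a' vs 'c' => DIFFER
  Position 2: 'b' vs 'c' => DIFFER
  Position 3: 'c' vs 'b' => DIFFER
  Position 4: 'c' vs 'd' => DIFFER
  Position 5: 'd' vs 'a' => DIFFER
Positions that differ: 6

6


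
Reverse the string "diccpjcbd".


Input: diccpjcbd
Reading characters right to left:
  Position 8: 'd'
  Position 7: 'b'
  Position 6: 'c'
  Position 5: 'j'
  Position 4: 'p'
  Position 3: 'c'
  Position 2: 'c'
  Position 1: 'i'
  Position 0: 'd'
Reversed: dbcjpccid

dbcjpccid


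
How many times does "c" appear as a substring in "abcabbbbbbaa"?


Searching for "c" in "abcabbbbbbaa"
Scanning each position:
  Position 0: "a" => no
  Position 1: "b" => no
  Position 2: "c" => MATCH
  Position 3: "a" => no
  Position 4: "b" => no
  Position 5: "b" => no
  Position 6: "b" => no
  Position 7: "b" => no
  Position 8: "b" => no
  Position 9: "b" => no
  Position 10: "a" => no
  Position 11: "a" => no
Total occurrences: 1

1


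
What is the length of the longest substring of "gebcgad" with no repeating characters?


Input: "gebcgad"
Sliding window (track last position of each char):
  Position 0 ('g'): window [0,0] length 1 -- new best
  Position 1 ('e'): window [0,1] length 2 -- new best
  Position 2 ('b'): window [0,2] length 3 -- new best
  Position 3 ('c'): window [0,3] length 4 -- new best
  Position 4 ('g'): repeat (last at 0), move window start to 1
  Position 4 ('g'): window [1,4] length 4
  Position 5 ('a'): window [1,5] length 5 -- new best
  Position 6 ('d'): window [1,6] length 6 -- new best
Longest substring with no repeats: "ebcgad" with length 6

6


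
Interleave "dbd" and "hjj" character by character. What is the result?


Interleaving "dbd" and "hjj":
  Position 0: 'd' from first, 'h' from second => "dh"
  Position 1: 'b' from first, 'j' from second => "bj"
  Position 2: 'd' from first, 'j' from second => "dj"
Result: dhbjdj

dhbjdj


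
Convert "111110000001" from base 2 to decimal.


Input: "111110000001" in base 2
Positional expansion:
  Digit '1' (value 1) x 2^11 = 2048
  Digit '1' (value 1) x 2^10 = 1024
  Digit '1' (value 1) x 2^9 = 512
  Digit '1' (value 1) x 2^8 = 256
  Digit '1' (value 1) x 2^7 = 128
  Digit '0' (value 0) x 2^6 = 0
  Digit '0' (value 0) x 2^5 = 0
  Digit '0' (value 0) x 2^4 = 0
  Digit '0' (value 0) x 2^3 = 0
  Digit '0' (value 0) x 2^2 = 0
  Digit '0' (value 0) x 2^1 = 0
  Digit '1' (value 1) x 2^0 = 1
Sum = 3969

3969


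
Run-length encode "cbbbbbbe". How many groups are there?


Input: cbbbbbbe
Scanning for consecutive runs:
  Group 1: 'c' x 1 (positions 0-0)
  Group 2: 'b' x 6 (positions 1-6)
  Group 3: 'e' x 1 (positions 7-7)
Total groups: 3

3


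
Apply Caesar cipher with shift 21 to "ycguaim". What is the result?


Caesar cipher: shift "ycguaim" by 21
  'y' (pos 24) + 21 = pos 19 = 't'
  'c' (pos 2) + 21 = pos 23 = 'x'
  'g' (pos 6) + 21 = pos 1 = 'b'
  'u' (pos 20) + 21 = pos 15 = 'p'
  'a' (pos 0) + 21 = pos 21 = 'v'
  'i' (pos 8) + 21 = pos 3 = 'd'
  'm' (pos 12) + 21 = pos 7 = 'h'
Result: txbpvdh

txbpvdh


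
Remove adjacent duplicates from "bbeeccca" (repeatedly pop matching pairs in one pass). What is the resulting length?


Input: bbeeccca
Stack-based adjacent duplicate removal:
  Read 'b': push. Stack: b
  Read 'b': matches stack top 'b' => pop. Stack: (empty)
  Read 'e': push. Stack: e
  Read 'e': matches stack top 'e' => pop. Stack: (empty)
  Read 'c': push. Stack: c
  Read 'c': matches stack top 'c' => pop. Stack: (empty)
  Read 'c': push. Stack: c
  Read 'a': push. Stack: ca
Final stack: "ca" (length 2)

2


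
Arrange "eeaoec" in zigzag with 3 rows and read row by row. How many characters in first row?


Zigzag "eeaoec" into 3 rows:
Placing characters:
  'e' => row 0
  'e' => row 1
  'a' => row 2
  'o' => row 1
  'e' => row 0
  'c' => row 1
Rows:
  Row 0: "ee"
  Row 1: "eoc"
  Row 2: "a"
First row length: 2

2


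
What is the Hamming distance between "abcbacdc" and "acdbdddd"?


Comparing "abcbacdc" and "acdbdddd" position by position:
  Position 0: 'a' vs 'a' => same
  Position 1: 'b' vs 'c' => differ
  Position 2: 'c' vs 'd' => differ
  Position 3: 'b' vs 'b' => same
  Position 4: 'a' vs 'd' => differ
  Position 5: 'c' vs 'd' => differ
  Position 6: 'd' vs 'd' => same
  Position 7: 'c' vs 'd' => differ
Total differences (Hamming distance): 5

5


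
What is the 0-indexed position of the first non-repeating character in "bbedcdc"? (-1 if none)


Input: bbedcdc
Character frequencies:
  'b': 2
  'c': 2
  'd': 2
  'e': 1
Scanning left to right for freq == 1:
  Position 0 ('b'): freq=2, skip
  Position 1 ('b'): freq=2, skip
  Position 2 ('e'): unique! => answer = 2

2


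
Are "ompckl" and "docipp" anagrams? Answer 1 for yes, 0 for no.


Strings: "ompckl", "docipp"
Sorted first:  cklmop
Sorted second: cdiopp
Differ at position 1: 'k' vs 'd' => not anagrams

0


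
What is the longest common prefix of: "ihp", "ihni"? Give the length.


Words: ihp, ihni
  Position 0: all 'i' => match
  Position 1: all 'h' => match
  Position 2: ('p', 'n') => mismatch, stop
LCP = "ih" (length 2)

2


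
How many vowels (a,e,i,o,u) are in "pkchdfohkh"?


Input: pkchdfohkh
Checking each character:
  'p' at position 0: consonant
  'k' at position 1: consonant
  'c' at position 2: consonant
  'h' at position 3: consonant
  'd' at position 4: consonant
  'f' at position 5: consonant
  'o' at position 6: vowel (running total: 1)
  'h' at position 7: consonant
  'k' at position 8: consonant
  'h' at position 9: consonant
Total vowels: 1

1


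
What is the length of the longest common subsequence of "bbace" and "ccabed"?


LCS of "bbace" and "ccabed"
DP table:
           c    c    a    b    e    d
      0    0    0    0    0    0    0
  b   0    0    0    0    1    1    1
  b   0    0    0    0    1    1    1
  a   0    0    0    1    1    1    1
  c   0    1    1    1    1    1    1
  e   0    1    1    1    1    2    2
LCS length = dp[5][6] = 2

2


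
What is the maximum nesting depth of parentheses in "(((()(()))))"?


Input: "(((()(()))))"
Tracking depth:
  Position 0 '(': depth becomes 1
  Position 1 '(': depth becomes 2
  Position 2 '(': depth becomes 3
  Position 3 '(': depth becomes 4
  Position 4 ')': depth becomes 3
  Position 5 '(': depth becomes 4
  Position 6 '(': depth becomes 5
  Position 7 ')': depth becomes 4
  Position 8 ')': depth becomes 3
  Position 9 ')': depth becomes 2
  Position 10 ')': depth becomes 1
  Position 11 ')': depth becomes 0
Maximum depth reached: 5

5


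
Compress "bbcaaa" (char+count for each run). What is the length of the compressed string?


Input: bbcaaa
Runs:
  'b' x 2 => "b2"
  'c' x 1 => "c1"
  'a' x 3 => "a3"
Compressed: "b2c1a3"
Compressed length: 6

6


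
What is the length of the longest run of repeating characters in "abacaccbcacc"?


Input: "abacaccbcacc"
Scanning for longest run:
  Position 1 ('b'): new char, reset run to 1
  Position 2 ('a'): new char, reset run to 1
  Position 3 ('c'): new char, reset run to 1
  Position 4 ('a'): new char, reset run to 1
  Position 5 ('c'): new char, reset run to 1
  Position 6 ('c'): continues run of 'c', length=2
  Position 7 ('b'): new char, reset run to 1
  Position 8 ('c'): new char, reset run to 1
  Position 9 ('a'): new char, reset run to 1
  Position 10 ('c'): new char, reset run to 1
  Position 11 ('c'): continues run of 'c', length=2
Longest run: 'c' with length 2

2


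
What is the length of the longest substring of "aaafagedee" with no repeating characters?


Input: "aaafagedee"
Sliding window (track last position of each char):
  Position 0 ('a'): window [0,0] length 1 -- new best
  Position 1 ('a'): repeat (last at 0), move window start to 1
  Position 1 ('a'): window [1,1] length 1
  Position 2 ('a'): repeat (last at 1), move window start to 2
  Position 2 ('a'): window [2,2] length 1
  Position 3 ('f'): window [2,3] length 2 -- new best
  Position 4 ('a'): repeat (last at 2), move window start to 3
  Position 4 ('a'): window [3,4] length 2
  Position 5 ('g'): window [3,5] length 3 -- new best
  Position 6 ('e'): window [3,6] length 4 -- new best
  Position 7 ('d'): window [3,7] length 5 -- new best
  Position 8 ('e'): repeat (last at 6), move window start to 7
  Position 8 ('e'): window [7,8] length 2
  Position 9 ('e'): repeat (last at 8), move window start to 9
  Position 9 ('e'): window [9,9] length 1
Longest substring with no repeats: "faged" with length 5

5


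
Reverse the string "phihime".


Input: phihime
Reading characters right to left:
  Position 6: 'e'
  Position 5: 'm'
  Position 4: 'i'
  Position 3: 'h'
  Position 2: 'i'
  Position 1: 'h'
  Position 0: 'p'
Reversed: emihihp

emihihp


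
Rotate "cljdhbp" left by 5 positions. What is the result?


Input: "cljdhbp", rotate left by 5
First 5 characters: "cljdh"
Remaining characters: "bp"
Concatenate remaining + first: "bp" + "cljdh" = "bpcljdh"

bpcljdh


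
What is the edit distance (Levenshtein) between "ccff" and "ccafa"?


Computing edit distance: "ccff" -> "ccafa"
DP table:
           c    c    a    f    a
      0    1    2    3    4    5
  c   1    0    1    2    3    4
  c   2    1    0    1    2    3
  f   3    2    1    1    1    2
  f   4    3    2    2    1    2
Edit distance = dp[4][5] = 2

2


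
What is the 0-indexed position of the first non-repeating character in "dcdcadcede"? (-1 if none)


Input: dcdcadcede
Character frequencies:
  'a': 1
  'c': 3
  'd': 4
  'e': 2
Scanning left to right for freq == 1:
  Position 0 ('d'): freq=4, skip
  Position 1 ('c'): freq=3, skip
  Position 2 ('d'): freq=4, skip
  Position 3 ('c'): freq=3, skip
  Position 4 ('a'): unique! => answer = 4

4


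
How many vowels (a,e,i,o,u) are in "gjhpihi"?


Input: gjhpihi
Checking each character:
  'g' at position 0: consonant
  'j' at position 1: consonant
  'h' at position 2: consonant
  'p' at position 3: consonant
  'i' at position 4: vowel (running total: 1)
  'h' at position 5: consonant
  'i' at position 6: vowel (running total: 2)
Total vowels: 2

2


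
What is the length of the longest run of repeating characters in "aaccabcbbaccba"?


Input: "aaccabcbbaccba"
Scanning for longest run:
  Position 1 ('a'): continues run of 'a', length=2
  Position 2 ('c'): new char, reset run to 1
  Position 3 ('c'): continues run of 'c', length=2
  Position 4 ('a'): new char, reset run to 1
  Position 5 ('b'): new char, reset run to 1
  Position 6 ('c'): new char, reset run to 1
  Position 7 ('b'): new char, reset run to 1
  Position 8 ('b'): continues run of 'b', length=2
  Position 9 ('a'): new char, reset run to 1
  Position 10 ('c'): new char, reset run to 1
  Position 11 ('c'): continues run of 'c', length=2
  Position 12 ('b'): new char, reset run to 1
  Position 13 ('a'): new char, reset run to 1
Longest run: 'a' with length 2

2


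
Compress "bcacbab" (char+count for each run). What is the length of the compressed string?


Input: bcacbab
Runs:
  'b' x 1 => "b1"
  'c' x 1 => "c1"
  'a' x 1 => "a1"
  'c' x 1 => "c1"
  'b' x 1 => "b1"
  'a' x 1 => "a1"
  'b' x 1 => "b1"
Compressed: "b1c1a1c1b1a1b1"
Compressed length: 14

14


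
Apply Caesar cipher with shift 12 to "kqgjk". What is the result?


Caesar cipher: shift "kqgjk" by 12
  'k' (pos 10) + 12 = pos 22 = 'w'
  'q' (pos 16) + 12 = pos 2 = 'c'
  'g' (pos 6) + 12 = pos 18 = 's'
  'j' (pos 9) + 12 = pos 21 = 'v'
  'k' (pos 10) + 12 = pos 22 = 'w'
Result: wcsvw

wcsvw


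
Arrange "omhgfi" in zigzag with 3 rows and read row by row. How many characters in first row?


Zigzag "omhgfi" into 3 rows:
Placing characters:
  'o' => row 0
  'm' => row 1
  'h' => row 2
  'g' => row 1
  'f' => row 0
  'i' => row 1
Rows:
  Row 0: "of"
  Row 1: "mgi"
  Row 2: "h"
First row length: 2

2


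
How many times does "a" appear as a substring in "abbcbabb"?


Searching for "a" in "abbcbabb"
Scanning each position:
  Position 0: "a" => MATCH
  Position 1: "b" => no
  Position 2: "b" => no
  Position 3: "c" => no
  Position 4: "b" => no
  Position 5: "a" => MATCH
  Position 6: "b" => no
  Position 7: "b" => no
Total occurrences: 2

2


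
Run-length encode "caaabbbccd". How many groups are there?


Input: caaabbbccd
Scanning for consecutive runs:
  Group 1: 'c' x 1 (positions 0-0)
  Group 2: 'a' x 3 (positions 1-3)
  Group 3: 'b' x 3 (positions 4-6)
  Group 4: 'c' x 2 (positions 7-8)
  Group 5: 'd' x 1 (positions 9-9)
Total groups: 5

5


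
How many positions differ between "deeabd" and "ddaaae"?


Comparing "deeabd" and "ddaaae" position by position:
  Position 0: 'd' vs 'd' => same
  Position 1: 'e' vs 'd' => DIFFER
  Position 2: 'e' vs 'a' => DIFFER
  Position 3: 'a' vs 'a' => same
  Position 4: 'b' vs 'a' => DIFFER
  Position 5: 'd' vs 'e' => DIFFER
Positions that differ: 4

4


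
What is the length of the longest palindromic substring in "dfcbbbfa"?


Input: "dfcbbbfa"
Checking substrings for palindromes:
  [3:6] "bbb" (len 3) => palindrome
  [3:5] "bb" (len 2) => palindrome
  [4:6] "bb" (len 2) => palindrome
Longest palindromic substring: "bbb" with length 3

3


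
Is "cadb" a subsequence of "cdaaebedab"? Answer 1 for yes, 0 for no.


Check if "cadb" is a subsequence of "cdaaebedab"
Greedy scan:
  Position 0 ('c'): matches sub[0] = 'c'
  Position 1 ('d'): no match needed
  Position 2 ('a'): matches sub[1] = 'a'
  Position 3 ('a'): no match needed
  Position 4 ('e'): no match needed
  Position 5 ('b'): no match needed
  Position 6 ('e'): no match needed
  Position 7 ('d'): matches sub[2] = 'd'
  Position 8 ('a'): no match needed
  Position 9 ('b'): matches sub[3] = 'b'
All 4 characters matched => is a subsequence

1


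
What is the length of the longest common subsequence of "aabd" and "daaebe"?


LCS of "aabd" and "daaebe"
DP table:
           d    a    a    e    b    e
      0    0    0    0    0    0    0
  a   0    0    1    1    1    1    1
  a   0    0    1    2    2    2    2
  b   0    0    1    2    2    3    3
  d   0    1    1    2    2    3    3
LCS length = dp[4][6] = 3

3


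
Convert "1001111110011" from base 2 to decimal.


Input: "1001111110011" in base 2
Positional expansion:
  Digit '1' (value 1) x 2^12 = 4096
  Digit '0' (value 0) x 2^11 = 0
  Digit '0' (value 0) x 2^10 = 0
  Digit '1' (value 1) x 2^9 = 512
  Digit '1' (value 1) x 2^8 = 256
  Digit '1' (value 1) x 2^7 = 128
  Digit '1' (value 1) x 2^6 = 64
  Digit '1' (value 1) x 2^5 = 32
  Digit '1' (value 1) x 2^4 = 16
  Digit '0' (value 0) x 2^3 = 0
  Digit '0' (value 0) x 2^2 = 0
  Digit '1' (value 1) x 2^1 = 2
  Digit '1' (value 1) x 2^0 = 1
Sum = 5107

5107


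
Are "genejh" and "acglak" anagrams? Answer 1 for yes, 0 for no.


Strings: "genejh", "acglak"
Sorted first:  eeghjn
Sorted second: aacgkl
Differ at position 0: 'e' vs 'a' => not anagrams

0


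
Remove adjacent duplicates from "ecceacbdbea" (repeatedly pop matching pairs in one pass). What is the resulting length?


Input: ecceacbdbea
Stack-based adjacent duplicate removal:
  Read 'e': push. Stack: e
  Read 'c': push. Stack: ec
  Read 'c': matches stack top 'c' => pop. Stack: e
  Read 'e': matches stack top 'e' => pop. Stack: (empty)
  Read 'a': push. Stack: a
  Read 'c': push. Stack: ac
  Read 'b': push. Stack: acb
  Read 'd': push. Stack: acbd
  Read 'b': push. Stack: acbdb
  Read 'e': push. Stack: acbdbe
  Read 'a': push. Stack: acbdbea
Final stack: "acbdbea" (length 7)

7


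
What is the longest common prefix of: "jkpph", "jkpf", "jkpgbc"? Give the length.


Words: jkpph, jkpf, jkpgbc
  Position 0: all 'j' => match
  Position 1: all 'k' => match
  Position 2: all 'p' => match
  Position 3: ('p', 'f', 'g') => mismatch, stop
LCP = "jkp" (length 3)

3


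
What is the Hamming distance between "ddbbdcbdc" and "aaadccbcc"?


Comparing "ddbbdcbdc" and "aaadccbcc" position by position:
  Position 0: 'd' vs 'a' => differ
  Position 1: 'd' vs 'a' => differ
  Position 2: 'b' vs 'a' => differ
  Position 3: 'b' vs 'd' => differ
  Position 4: 'd' vs 'c' => differ
  Position 5: 'c' vs 'c' => same
  Position 6: 'b' vs 'b' => same
  Position 7: 'd' vs 'c' => differ
  Position 8: 'c' vs 'c' => same
Total differences (Hamming distance): 6

6


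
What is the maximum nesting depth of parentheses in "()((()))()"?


Input: "()((()))()"
Tracking depth:
  Position 0 '(': depth becomes 1
  Position 1 ')': depth becomes 0
  Position 2 '(': depth becomes 1
  Position 3 '(': depth becomes 2
  Position 4 '(': depth becomes 3
  Position 5 ')': depth becomes 2
  Position 6 ')': depth becomes 1
  Position 7 ')': depth becomes 0
  Position 8 '(': depth becomes 1
  Position 9 ')': depth becomes 0
Maximum depth reached: 3

3


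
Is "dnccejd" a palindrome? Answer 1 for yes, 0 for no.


Input: dnccejd
Reversed: djeccnd
  Compare pos 0 ('d') with pos 6 ('d'): match
  Compare pos 1 ('n') with pos 5 ('j'): MISMATCH
  Compare pos 2 ('c') with pos 4 ('e'): MISMATCH
Result: not a palindrome

0


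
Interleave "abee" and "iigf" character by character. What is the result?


Interleaving "abee" and "iigf":
  Position 0: 'a' from first, 'i' from second => "ai"
  Position 1: 'b' from first, 'i' from second => "bi"
  Position 2: 'e' from first, 'g' from second => "eg"
  Position 3: 'e' from first, 'f' from second => "ef"
Result: aibiegef

aibiegef


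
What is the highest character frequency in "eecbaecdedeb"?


Input: eecbaecdedeb
Character counts:
  'a': 1
  'b': 2
  'c': 2
  'd': 2
  'e': 5
Maximum frequency: 5

5


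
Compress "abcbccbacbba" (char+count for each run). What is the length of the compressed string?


Input: abcbccbacbba
Runs:
  'a' x 1 => "a1"
  'b' x 1 => "b1"
  'c' x 1 => "c1"
  'b' x 1 => "b1"
  'c' x 2 => "c2"
  'b' x 1 => "b1"
  'a' x 1 => "a1"
  'c' x 1 => "c1"
  'b' x 2 => "b2"
  'a' x 1 => "a1"
Compressed: "a1b1c1b1c2b1a1c1b2a1"
Compressed length: 20

20


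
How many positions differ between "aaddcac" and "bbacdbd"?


Comparing "aaddcac" and "bbacdbd" position by position:
  Position 0: 'a' vs 'b' => DIFFER
  Position 1: 'a' vs 'b' => DIFFER
  Position 2: 'd' vs 'a' => DIFFER
  Position 3: 'd' vs 'c' => DIFFER
  Position 4: 'c' vs 'd' => DIFFER
  Position 5: 'a' vs 'b' => DIFFER
  Position 6: 'c' vs 'd' => DIFFER
Positions that differ: 7

7


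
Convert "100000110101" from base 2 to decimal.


Input: "100000110101" in base 2
Positional expansion:
  Digit '1' (value 1) x 2^11 = 2048
  Digit '0' (value 0) x 2^10 = 0
  Digit '0' (value 0) x 2^9 = 0
  Digit '0' (value 0) x 2^8 = 0
  Digit '0' (value 0) x 2^7 = 0
  Digit '0' (value 0) x 2^6 = 0
  Digit '1' (value 1) x 2^5 = 32
  Digit '1' (value 1) x 2^4 = 16
  Digit '0' (value 0) x 2^3 = 0
  Digit '1' (value 1) x 2^2 = 4
  Digit '0' (value 0) x 2^1 = 0
  Digit '1' (value 1) x 2^0 = 1
Sum = 2101

2101


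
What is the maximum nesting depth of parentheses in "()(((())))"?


Input: "()(((())))"
Tracking depth:
  Position 0 '(': depth becomes 1
  Position 1 ')': depth becomes 0
  Position 2 '(': depth becomes 1
  Position 3 '(': depth becomes 2
  Position 4 '(': depth becomes 3
  Position 5 '(': depth becomes 4
  Position 6 ')': depth becomes 3
  Position 7 ')': depth becomes 2
  Position 8 ')': depth becomes 1
  Position 9 ')': depth becomes 0
Maximum depth reached: 4

4


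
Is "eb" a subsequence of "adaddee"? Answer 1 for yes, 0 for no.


Check if "eb" is a subsequence of "adaddee"
Greedy scan:
  Position 0 ('a'): no match needed
  Position 1 ('d'): no match needed
  Position 2 ('a'): no match needed
  Position 3 ('d'): no match needed
  Position 4 ('d'): no match needed
  Position 5 ('e'): matches sub[0] = 'e'
  Position 6 ('e'): no match needed
Only matched 1/2 characters => not a subsequence

0


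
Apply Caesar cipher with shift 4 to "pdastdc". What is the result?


Caesar cipher: shift "pdastdc" by 4
  'p' (pos 15) + 4 = pos 19 = 't'
  'd' (pos 3) + 4 = pos 7 = 'h'
  'a' (pos 0) + 4 = pos 4 = 'e'
  's' (pos 18) + 4 = pos 22 = 'w'
  't' (pos 19) + 4 = pos 23 = 'x'
  'd' (pos 3) + 4 = pos 7 = 'h'
  'c' (pos 2) + 4 = pos 6 = 'g'
Result: thewxhg

thewxhg


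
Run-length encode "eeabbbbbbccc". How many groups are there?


Input: eeabbbbbbccc
Scanning for consecutive runs:
  Group 1: 'e' x 2 (positions 0-1)
  Group 2: 'a' x 1 (positions 2-2)
  Group 3: 'b' x 6 (positions 3-8)
  Group 4: 'c' x 3 (positions 9-11)
Total groups: 4

4


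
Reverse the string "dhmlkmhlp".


Input: dhmlkmhlp
Reading characters right to left:
  Position 8: 'p'
  Position 7: 'l'
  Position 6: 'h'
  Position 5: 'm'
  Position 4: 'k'
  Position 3: 'l'
  Position 2: 'm'
  Position 1: 'h'
  Position 0: 'd'
Reversed: plhmklmhd

plhmklmhd


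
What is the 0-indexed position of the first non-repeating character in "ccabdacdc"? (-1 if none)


Input: ccabdacdc
Character frequencies:
  'a': 2
  'b': 1
  'c': 4
  'd': 2
Scanning left to right for freq == 1:
  Position 0 ('c'): freq=4, skip
  Position 1 ('c'): freq=4, skip
  Position 2 ('a'): freq=2, skip
  Position 3 ('b'): unique! => answer = 3

3


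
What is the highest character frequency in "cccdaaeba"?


Input: cccdaaeba
Character counts:
  'a': 3
  'b': 1
  'c': 3
  'd': 1
  'e': 1
Maximum frequency: 3

3


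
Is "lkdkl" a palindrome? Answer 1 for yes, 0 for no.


Input: lkdkl
Reversed: lkdkl
  Compare pos 0 ('l') with pos 4 ('l'): match
  Compare pos 1 ('k') with pos 3 ('k'): match
Result: palindrome

1


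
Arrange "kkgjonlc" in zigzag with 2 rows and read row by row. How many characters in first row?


Zigzag "kkgjonlc" into 2 rows:
Placing characters:
  'k' => row 0
  'k' => row 1
  'g' => row 0
  'j' => row 1
  'o' => row 0
  'n' => row 1
  'l' => row 0
  'c' => row 1
Rows:
  Row 0: "kgol"
  Row 1: "kjnc"
First row length: 4

4


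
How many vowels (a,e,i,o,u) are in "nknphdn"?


Input: nknphdn
Checking each character:
  'n' at position 0: consonant
  'k' at position 1: consonant
  'n' at position 2: consonant
  'p' at position 3: consonant
  'h' at position 4: consonant
  'd' at position 5: consonant
  'n' at position 6: consonant
Total vowels: 0

0


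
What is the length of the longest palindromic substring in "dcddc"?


Input: "dcddc"
Checking substrings for palindromes:
  [1:5] "cddc" (len 4) => palindrome
  [0:3] "dcd" (len 3) => palindrome
  [2:4] "dd" (len 2) => palindrome
Longest palindromic substring: "cddc" with length 4

4


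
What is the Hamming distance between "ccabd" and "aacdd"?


Comparing "ccabd" and "aacdd" position by position:
  Position 0: 'c' vs 'a' => differ
  Position 1: 'c' vs 'a' => differ
  Position 2: 'a' vs 'c' => differ
  Position 3: 'b' vs 'd' => differ
  Position 4: 'd' vs 'd' => same
Total differences (Hamming distance): 4

4


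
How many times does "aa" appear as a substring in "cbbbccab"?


Searching for "aa" in "cbbbccab"
Scanning each position:
  Position 0: "cb" => no
  Position 1: "bb" => no
  Position 2: "bb" => no
  Position 3: "bc" => no
  Position 4: "cc" => no
  Position 5: "ca" => no
  Position 6: "ab" => no
Total occurrences: 0

0


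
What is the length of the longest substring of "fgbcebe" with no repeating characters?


Input: "fgbcebe"
Sliding window (track last position of each char):
  Position 0 ('f'): window [0,0] length 1 -- new best
  Position 1 ('g'): window [0,1] length 2 -- new best
  Position 2 ('b'): window [0,2] length 3 -- new best
  Position 3 ('c'): window [0,3] length 4 -- new best
  Position 4 ('e'): window [0,4] length 5 -- new best
  Position 5 ('b'): repeat (last at 2), move window start to 3
  Position 5 ('b'): window [3,5] length 3
  Position 6 ('e'): repeat (last at 4), move window start to 5
  Position 6 ('e'): window [5,6] length 2
Longest substring with no repeats: "fgbce" with length 5

5


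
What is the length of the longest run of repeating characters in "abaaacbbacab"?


Input: "abaaacbbacab"
Scanning for longest run:
  Position 1 ('b'): new char, reset run to 1
  Position 2 ('a'): new char, reset run to 1
  Position 3 ('a'): continues run of 'a', length=2
  Position 4 ('a'): continues run of 'a', length=3
  Position 5 ('c'): new char, reset run to 1
  Position 6 ('b'): new char, reset run to 1
  Position 7 ('b'): continues run of 'b', length=2
  Position 8 ('a'): new char, reset run to 1
  Position 9 ('c'): new char, reset run to 1
  Position 10 ('a'): new char, reset run to 1
  Position 11 ('b'): new char, reset run to 1
Longest run: 'a' with length 3

3


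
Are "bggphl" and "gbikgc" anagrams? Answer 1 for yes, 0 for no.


Strings: "bggphl", "gbikgc"
Sorted first:  bgghlp
Sorted second: bcggik
Differ at position 1: 'g' vs 'c' => not anagrams

0


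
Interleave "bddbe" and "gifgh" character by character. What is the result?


Interleaving "bddbe" and "gifgh":
  Position 0: 'b' from first, 'g' from second => "bg"
  Position 1: 'd' from first, 'i' from second => "di"
  Position 2: 'd' from first, 'f' from second => "df"
  Position 3: 'b' from first, 'g' from second => "bg"
  Position 4: 'e' from first, 'h' from second => "eh"
Result: bgdidfbgeh

bgdidfbgeh


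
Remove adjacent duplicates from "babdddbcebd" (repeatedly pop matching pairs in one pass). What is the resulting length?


Input: babdddbcebd
Stack-based adjacent duplicate removal:
  Read 'b': push. Stack: b
  Read 'a': push. Stack: ba
  Read 'b': push. Stack: bab
  Read 'd': push. Stack: babd
  Read 'd': matches stack top 'd' => pop. Stack: bab
  Read 'd': push. Stack: babd
  Read 'b': push. Stack: babdb
  Read 'c': push. Stack: babdbc
  Read 'e': push. Stack: babdbce
  Read 'b': push. Stack: babdbceb
  Read 'd': push. Stack: babdbcebd
Final stack: "babdbcebd" (length 9)

9


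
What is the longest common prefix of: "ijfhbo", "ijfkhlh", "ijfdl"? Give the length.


Words: ijfhbo, ijfkhlh, ijfdl
  Position 0: all 'i' => match
  Position 1: all 'j' => match
  Position 2: all 'f' => match
  Position 3: ('h', 'k', 'd') => mismatch, stop
LCP = "ijf" (length 3)

3


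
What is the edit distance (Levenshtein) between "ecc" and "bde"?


Computing edit distance: "ecc" -> "bde"
DP table:
           b    d    e
      0    1    2    3
  e   1    1    2    2
  c   2    2    2    3
  c   3    3    3    3
Edit distance = dp[3][3] = 3

3


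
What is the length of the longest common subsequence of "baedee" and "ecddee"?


LCS of "baedee" and "ecddee"
DP table:
           e    c    d    d    e    e
      0    0    0    0    0    0    0
  b   0    0    0    0    0    0    0
  a   0    0    0    0    0    0    0
  e   0    1    1    1    1    1    1
  d   0    1    1    2    2    2    2
  e   0    1    1    2    2    3    3
  e   0    1    1    2    2    3    4
LCS length = dp[6][6] = 4

4
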